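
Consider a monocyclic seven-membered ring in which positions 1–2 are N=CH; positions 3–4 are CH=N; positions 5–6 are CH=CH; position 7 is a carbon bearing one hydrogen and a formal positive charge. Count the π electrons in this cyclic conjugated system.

6

All ring atoms are sp² and supply a p orbital to the ring (every atom in a ring double bond is sp² and brings one electron to the p orbital; the doubly-bonded nitrogens are pyridine-type — their lone pairs lie in the ring plane, leaving one electron in the p orbital; the carbocation has an empty p orbital); the conjugation is uninterrupted.
π-electron count: 3 × 2 = 6 from the double-bond units + 0 from the CH(+) atom = 6.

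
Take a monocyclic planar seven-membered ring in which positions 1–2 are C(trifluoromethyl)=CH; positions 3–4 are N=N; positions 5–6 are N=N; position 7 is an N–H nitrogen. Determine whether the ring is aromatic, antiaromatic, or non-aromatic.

Antiaromatic

The p orbitals form a continuous loop: each doubly-bonded ring atom is sp² with one p-orbital electron; the doubly-bonded nitrogens are pyridine-type — their lone pairs lie in the ring plane, leaving one electron in the p orbital; the pyrrole-type nitrogen donates its lone pair from the p orbital. The ring is fully conjugated.
π-electron count: 3 × 2 = 6 from the double-bond units + 2 from the NH atom = 8.
A 4n π count (8, n = 2) in a planar conjugated ring means antiaromatic.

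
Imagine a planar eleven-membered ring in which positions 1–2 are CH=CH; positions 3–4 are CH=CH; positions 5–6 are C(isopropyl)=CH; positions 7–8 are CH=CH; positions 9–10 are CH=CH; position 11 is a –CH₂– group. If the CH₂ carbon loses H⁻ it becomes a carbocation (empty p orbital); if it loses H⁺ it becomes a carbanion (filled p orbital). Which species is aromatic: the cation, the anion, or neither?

The cation

In either ion the ring is fully conjugated: every atom, including the new sp² carbon, supplies a p orbital.
Cation: 5 × 2 + 0 = 10 π electrons → 4(2)+2, aromatic.
Anion: 5 × 2 + 2 = 12 π electrons → 4(3), antiaromatic.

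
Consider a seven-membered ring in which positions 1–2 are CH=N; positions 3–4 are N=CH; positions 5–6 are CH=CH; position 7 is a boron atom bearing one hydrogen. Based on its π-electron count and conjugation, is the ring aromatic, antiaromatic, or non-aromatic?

Check conjugation: every atom in a ring double bond is sp² and brings one electron to the p orbital; each sp² =N– keeps its lone pair in-plane and puts one electron into the π system; the boron has an empty p orbital — every position has a p orbital, so the cyclic π system is continuous.
Adding the contributions, 3 × 2 = 6 from the double-bond units + 0 from the BH atom = 6.
That gives a 4n+2 count (6, n = 1).

Aromatic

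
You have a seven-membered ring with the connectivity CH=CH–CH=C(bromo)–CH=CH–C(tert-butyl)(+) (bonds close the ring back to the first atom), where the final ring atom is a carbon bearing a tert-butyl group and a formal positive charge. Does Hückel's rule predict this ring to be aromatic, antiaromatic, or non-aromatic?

The p orbitals form a continuous loop: the double-bond atoms are sp², each contributing one p electron; the carbocation has an empty p orbital. The ring is fully conjugated.
π-electron count: 3 × 2 = 6 from the double-bond units + 0 from the C(tert-butyl)(+) atom = 6.
6 = 4(1) + 2, which satisfies Hückel's 4n+2 rule.

Aromatic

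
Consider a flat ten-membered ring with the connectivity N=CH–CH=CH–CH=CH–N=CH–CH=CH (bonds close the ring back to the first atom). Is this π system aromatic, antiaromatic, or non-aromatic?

Every ring atom contributes a p orbital perpendicular to the ring (each doubly-bonded ring atom is sp² with one p-orbital electron; each sp² =N– keeps its lone pair in-plane and puts one electron into the π system), so the π system is cyclic and fully conjugated.
Tallying contributions gives 5 × 2 = 10 from the 5 double-bond units.
With 10 π electrons (n = 2), the Hückel 4n+2 condition holds.

Aromatic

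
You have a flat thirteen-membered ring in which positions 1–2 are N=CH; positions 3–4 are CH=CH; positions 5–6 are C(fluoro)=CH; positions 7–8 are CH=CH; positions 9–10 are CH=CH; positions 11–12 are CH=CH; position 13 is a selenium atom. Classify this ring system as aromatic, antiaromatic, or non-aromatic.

Every ring atom contributes a p orbital perpendicular to the ring (the double-bond atoms are sp², each contributing one p electron; the doubly-bonded nitrogens are pyridine-type — their lone pairs lie in the ring plane, leaving one electron in the p orbital; the selenium donates one lone pair from its p orbital), so the π system is cyclic and fully conjugated.
Counting π electrons: 6 × 2 = 12 from the double-bond units + 2 from the Se atom = 14.
That gives a 4n+2 count (14, n = 3).

Aromatic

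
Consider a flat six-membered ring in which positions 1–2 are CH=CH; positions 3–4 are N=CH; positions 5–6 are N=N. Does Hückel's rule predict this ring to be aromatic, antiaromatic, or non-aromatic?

Check conjugation: the double-bond atoms are sp², each contributing one p electron; each =N– nitrogen is pyridine-type (lone pair in the sp² plane, one electron in the p orbital) — every position has a p orbital, so the cyclic π system is continuous.
Counting π electrons: 3 × 2 = 6 from the 3 double-bond units.
Since 6 = 4·1 + 2, the ring meets the 4n+2 criterion.

Aromatic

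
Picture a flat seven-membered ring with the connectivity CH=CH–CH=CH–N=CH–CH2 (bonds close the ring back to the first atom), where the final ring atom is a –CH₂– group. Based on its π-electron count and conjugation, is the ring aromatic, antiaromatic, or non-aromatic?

The CH2 carbon is saturated: the tetrahedral CH₂ carbon is sp³ and has no p orbital in the ring π system. Conjugation is not continuous around the ring.
Broken conjugation rules out both aromaticity and antiaromaticity.

Non-aromatic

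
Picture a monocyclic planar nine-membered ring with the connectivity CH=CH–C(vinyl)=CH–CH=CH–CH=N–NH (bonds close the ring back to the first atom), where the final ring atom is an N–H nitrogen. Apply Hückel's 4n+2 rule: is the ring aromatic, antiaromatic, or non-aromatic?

Every ring atom contributes a p orbital perpendicular to the ring (each doubly-bonded ring atom is sp² with one p-orbital electron; each =N– nitrogen is pyridine-type (lone pair in the sp² plane, one electron in the p orbital); the pyrrole-type nitrogen donates its lone pair from the p orbital), so the π system is cyclic and fully conjugated.
π-electron count: 4 × 2 = 8 from the double-bond units + 2 from the NH atom = 10.
That gives a 4n+2 count (10, n = 2).

Aromatic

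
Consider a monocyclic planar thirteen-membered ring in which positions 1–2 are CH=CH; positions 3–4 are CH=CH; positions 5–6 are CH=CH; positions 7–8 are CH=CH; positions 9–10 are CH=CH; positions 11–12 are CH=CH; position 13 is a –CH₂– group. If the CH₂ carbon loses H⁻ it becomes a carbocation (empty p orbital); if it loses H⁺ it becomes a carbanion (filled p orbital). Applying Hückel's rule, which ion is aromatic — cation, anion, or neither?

Both ions have a continuous loop of p orbitals — each ring atom is sp².
Cation: 6 × 2 + 0 = 12 π electrons → 4(3), antiaromatic.
Anion: 6 × 2 + 2 = 14 π electrons → 4(3)+2, aromatic.

The anion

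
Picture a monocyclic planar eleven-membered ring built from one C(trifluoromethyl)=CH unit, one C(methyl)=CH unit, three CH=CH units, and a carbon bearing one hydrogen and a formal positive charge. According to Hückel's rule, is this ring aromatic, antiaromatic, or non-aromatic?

The p orbitals form a continuous loop: the double-bond atoms are sp², each contributing one p electron; the carbocation has an empty p orbital. The ring is fully conjugated.
Adding the contributions, 5 × 2 = 10 from the double-bond units + 0 from the CH(+) atom = 10.
With 10 π electrons (n = 2), the Hückel 4n+2 condition holds.

Aromatic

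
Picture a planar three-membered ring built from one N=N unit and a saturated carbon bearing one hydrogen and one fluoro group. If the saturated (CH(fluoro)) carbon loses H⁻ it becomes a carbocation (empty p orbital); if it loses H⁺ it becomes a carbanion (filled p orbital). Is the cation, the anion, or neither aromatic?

In either ion the ring is fully conjugated: every atom, including the new sp² carbon, supplies a p orbital.
Cation: 1 × 2 + 0 = 2 π electrons → 4(0)+2, aromatic.
Anion: 1 × 2 + 2 = 4 π electrons → 4(1), antiaromatic.

The cation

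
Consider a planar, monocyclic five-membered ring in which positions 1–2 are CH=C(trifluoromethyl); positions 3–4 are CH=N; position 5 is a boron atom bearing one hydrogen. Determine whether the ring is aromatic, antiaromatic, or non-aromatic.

All ring atoms are sp² and supply a p orbital to the ring (the double-bond atoms are sp², each contributing one p electron; the doubly-bonded nitrogens are pyridine-type — their lone pairs lie in the ring plane, leaving one electron in the p orbital; the boron has an empty p orbital); the conjugation is uninterrupted.
π-electron count: 2 × 2 = 4 from the double-bond units + 0 from the BH atom = 4.
With 4 = 4·1 π electrons, Hückel's rule classifies the planar ring as antiaromatic.

Antiaromatic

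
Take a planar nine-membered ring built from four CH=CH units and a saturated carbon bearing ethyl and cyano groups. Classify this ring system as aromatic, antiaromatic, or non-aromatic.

The C(ethyl)(cyano) position has four σ bonds — that saturated carbon is sp³ and has no p orbital in the ring π system — so the cyclic conjugation is interrupted.
Without a continuous loop of overlapping p orbitals the Hückel electron count never comes into play.

Non-aromatic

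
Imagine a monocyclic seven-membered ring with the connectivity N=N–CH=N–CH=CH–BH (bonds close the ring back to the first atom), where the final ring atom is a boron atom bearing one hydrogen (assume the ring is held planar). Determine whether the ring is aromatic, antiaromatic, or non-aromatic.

The p orbitals form a continuous loop: the double-bond atoms are sp², each contributing one p electron; the doubly-bonded nitrogens are pyridine-type — their lone pairs lie in the ring plane, leaving one electron in the p orbital; the boron has an empty p orbital. The ring is fully conjugated.
π-electron count: 3 × 2 = 6 from the double-bond units + 0 from the BH atom = 6.
That gives a 4n+2 count (6, n = 1).

Aromatic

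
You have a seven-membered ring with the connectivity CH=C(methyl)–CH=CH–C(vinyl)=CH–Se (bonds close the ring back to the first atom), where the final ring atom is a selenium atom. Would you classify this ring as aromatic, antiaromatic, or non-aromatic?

The p orbitals form a continuous loop: each doubly-bonded ring atom is sp² with one p-orbital electron; the selenium donates one lone pair from its p orbital. The ring is fully conjugated.
Tallying contributions gives 3 × 2 = 6 from the double-bond units + 2 from the Se atom = 8.
A 4n π count (8, n = 2) in a planar conjugated ring means antiaromatic.

Antiaromatic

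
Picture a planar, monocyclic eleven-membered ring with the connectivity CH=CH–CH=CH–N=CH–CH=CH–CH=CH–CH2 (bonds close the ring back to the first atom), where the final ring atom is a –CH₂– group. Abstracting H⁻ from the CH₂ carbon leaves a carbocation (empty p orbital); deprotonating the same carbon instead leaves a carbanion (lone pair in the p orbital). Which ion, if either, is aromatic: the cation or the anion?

Once that carbon is sp², every ring atom has a p orbital and both ions are fully conjugated.
Cation: 5 × 2 + 0 = 10 π electrons → 4(2)+2, aromatic.
Anion: 5 × 2 + 2 = 12 π electrons → 4(3), antiaromatic.

The cation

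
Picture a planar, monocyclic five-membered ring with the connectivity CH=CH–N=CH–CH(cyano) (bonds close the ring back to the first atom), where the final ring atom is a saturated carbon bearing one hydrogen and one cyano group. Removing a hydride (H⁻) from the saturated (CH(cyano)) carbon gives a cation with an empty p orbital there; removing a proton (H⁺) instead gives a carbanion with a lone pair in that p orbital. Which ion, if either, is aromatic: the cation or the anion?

The anion

In both ions every ring atom is sp² and contributes a p orbital, so both rings are fully conjugated.
Cation: 2 × 2 + 0 = 4 π electrons → 4(1), antiaromatic.
Anion: 2 × 2 + 2 = 6 π electrons → 4(1)+2, aromatic.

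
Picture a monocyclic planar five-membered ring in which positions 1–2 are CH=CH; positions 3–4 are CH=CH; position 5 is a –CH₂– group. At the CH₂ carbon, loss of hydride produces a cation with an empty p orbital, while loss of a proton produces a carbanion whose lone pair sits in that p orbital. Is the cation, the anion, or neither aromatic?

The anion

In either ion the ring is fully conjugated: every atom, including the new sp² carbon, supplies a p orbital.
Cation: 2 × 2 + 0 = 4 π electrons → 4(1), antiaromatic.
Anion: 2 × 2 + 2 = 6 π electrons → 4(1)+2, aromatic.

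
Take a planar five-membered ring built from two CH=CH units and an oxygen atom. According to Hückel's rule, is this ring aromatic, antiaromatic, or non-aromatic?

Every ring atom contributes a p orbital perpendicular to the ring (every atom in a ring double bond is sp² and brings one electron to the p orbital; the oxygen donates one lone pair from its p orbital), so the π system is cyclic and fully conjugated.
Adding the contributions, 2 × 2 = 4 from the double-bond units + 2 from the O atom = 6.
That gives a 4n+2 count (6, n = 1).
This is furan.

Aromatic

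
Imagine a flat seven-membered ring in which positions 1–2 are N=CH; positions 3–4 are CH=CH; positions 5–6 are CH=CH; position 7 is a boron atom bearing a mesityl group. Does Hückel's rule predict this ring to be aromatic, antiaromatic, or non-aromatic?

All ring atoms are sp² and supply a p orbital to the ring (the double-bond atoms are sp², each contributing one p electron; the doubly-bonded nitrogens are pyridine-type — their lone pairs lie in the ring plane, leaving one electron in the p orbital; the boron has an empty p orbital); the conjugation is uninterrupted.
Adding the contributions, 3 × 2 = 6 from the double-bond units + 0 from the B(mesityl) atom = 6.
6 = 4(1) + 2, which satisfies Hückel's 4n+2 rule.

Aromatic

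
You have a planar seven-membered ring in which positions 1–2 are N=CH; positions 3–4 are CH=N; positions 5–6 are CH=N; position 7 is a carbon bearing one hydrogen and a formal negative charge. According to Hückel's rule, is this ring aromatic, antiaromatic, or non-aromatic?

Antiaromatic

Every ring atom contributes a p orbital perpendicular to the ring (the double-bond atoms are sp², each contributing one p electron; each sp² =N– keeps its lone pair in-plane and puts one electron into the π system; the carbanion's lone pair occupies the p orbital), so the π system is cyclic and fully conjugated.
π-electron count: 3 × 2 = 6 from the double-bond units + 2 from the CH(-) atom = 8.
A 4n π count (8, n = 2) in a planar conjugated ring means antiaromatic.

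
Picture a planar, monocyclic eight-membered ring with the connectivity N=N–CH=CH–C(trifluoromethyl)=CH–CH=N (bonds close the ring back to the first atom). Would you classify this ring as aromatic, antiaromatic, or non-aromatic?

Antiaromatic

Check conjugation: each doubly-bonded ring atom is sp² with one p-orbital electron; the doubly-bonded nitrogens are pyridine-type — their lone pairs lie in the ring plane, leaving one electron in the p orbital — every position has a p orbital, so the cyclic π system is continuous.
Counting π electrons: 4 × 2 = 8 from the 4 double-bond units.
8 is a 4n count (n = 2), so the planar conjugated ring is antiaromatic.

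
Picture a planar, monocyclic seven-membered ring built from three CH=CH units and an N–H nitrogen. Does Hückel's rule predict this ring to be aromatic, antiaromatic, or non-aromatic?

All ring atoms are sp² and supply a p orbital to the ring (every atom in a ring double bond is sp² and brings one electron to the p orbital; the pyrrole-type nitrogen donates its lone pair from the p orbital); the conjugation is uninterrupted.
π-electron count: 3 × 2 = 6 from the double-bond units + 2 from the NH atom = 8.
8 = 4(2); a planar, fully conjugated 4n system is antiaromatic.

Antiaromatic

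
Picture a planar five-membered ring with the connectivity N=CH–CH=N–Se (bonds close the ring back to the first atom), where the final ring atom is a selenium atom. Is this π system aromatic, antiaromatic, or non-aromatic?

Aromatic

All ring atoms are sp² and supply a p orbital to the ring (each doubly-bonded ring atom is sp² with one p-orbital electron; the doubly-bonded nitrogens are pyridine-type — their lone pairs lie in the ring plane, leaving one electron in the p orbital; the selenium donates one lone pair from its p orbital); the conjugation is uninterrupted.
Adding the contributions, 2 × 2 = 4 from the double-bond units + 2 from the Se atom = 6.
Since 6 = 4·1 + 2, the ring meets the 4n+2 criterion.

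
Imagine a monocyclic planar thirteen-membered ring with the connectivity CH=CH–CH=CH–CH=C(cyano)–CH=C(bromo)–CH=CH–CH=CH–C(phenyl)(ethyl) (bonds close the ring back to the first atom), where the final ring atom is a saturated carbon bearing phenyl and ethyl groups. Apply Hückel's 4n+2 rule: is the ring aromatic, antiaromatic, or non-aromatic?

At the C(phenyl)(ethyl) position, that saturated carbon is sp³ and has no p orbital in the ring π system; the ring's p-orbital overlap is broken there.
A ring that is not fully conjugated cannot be aromatic or antiaromatic regardless of its π-electron count.

Non-aromatic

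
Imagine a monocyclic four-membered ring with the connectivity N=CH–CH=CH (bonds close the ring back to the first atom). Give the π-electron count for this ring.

Every ring atom contributes a p orbital perpendicular to the ring (the double-bond atoms are sp², each contributing one p electron; each =N– nitrogen is pyridine-type (lone pair in the sp² plane, one electron in the p orbital)), so the π system is cyclic and fully conjugated.
Adding the contributions, 2 × 2 = 4 from the 2 double-bond units.

4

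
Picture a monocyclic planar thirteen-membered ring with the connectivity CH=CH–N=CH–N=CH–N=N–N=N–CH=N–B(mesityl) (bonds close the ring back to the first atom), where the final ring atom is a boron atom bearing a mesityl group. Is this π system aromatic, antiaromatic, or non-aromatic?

Antiaromatic

All ring atoms are sp² and supply a p orbital to the ring (each doubly-bonded ring atom is sp² with one p-orbital electron; the doubly-bonded nitrogens are pyridine-type — their lone pairs lie in the ring plane, leaving one electron in the p orbital; the boron has an empty p orbital); the conjugation is uninterrupted.
Counting π electrons: 6 × 2 = 12 from the double-bond units + 0 from the B(mesityl) atom = 12.
With 12 = 4·3 π electrons, Hückel's rule classifies the planar ring as antiaromatic.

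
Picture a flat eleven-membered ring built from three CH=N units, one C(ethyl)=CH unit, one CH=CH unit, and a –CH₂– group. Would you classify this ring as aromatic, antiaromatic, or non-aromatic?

Non-aromatic

The CH2 position has four σ bonds — the tetrahedral CH₂ carbon is sp³ and has no p orbital in the ring π system — so the cyclic conjugation is interrupted.
Without a continuous loop of overlapping p orbitals the Hückel electron count never comes into play.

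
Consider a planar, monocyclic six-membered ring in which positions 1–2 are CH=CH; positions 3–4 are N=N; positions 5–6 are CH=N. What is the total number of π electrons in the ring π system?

Check conjugation: every atom in a ring double bond is sp² and brings one electron to the p orbital; each sp² =N– keeps its lone pair in-plane and puts one electron into the π system — every position has a p orbital, so the cyclic π system is continuous.
Adding the contributions, 3 × 2 = 6 from the 3 double-bond units.

6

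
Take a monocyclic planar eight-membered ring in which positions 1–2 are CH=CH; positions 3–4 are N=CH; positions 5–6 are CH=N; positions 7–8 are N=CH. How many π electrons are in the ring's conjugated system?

8

Check conjugation: the double-bond atoms are sp², each contributing one p electron; the doubly-bonded nitrogens are pyridine-type — their lone pairs lie in the ring plane, leaving one electron in the p orbital — every position has a p orbital, so the cyclic π system is continuous.
Adding the contributions, 4 × 2 = 8 from the 4 double-bond units.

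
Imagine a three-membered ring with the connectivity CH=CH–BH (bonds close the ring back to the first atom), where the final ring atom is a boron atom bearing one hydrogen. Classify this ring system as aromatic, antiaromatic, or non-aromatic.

Aromatic

Check conjugation: each doubly-bonded ring atom is sp² with one p-orbital electron; the boron has an empty p orbital — every position has a p orbital, so the cyclic π system is continuous.
Tallying contributions gives 1 × 2 = 2 from the double-bond unit + 0 from the BH atom = 2.
With 2 π electrons (n = 0), the Hückel 4n+2 condition holds.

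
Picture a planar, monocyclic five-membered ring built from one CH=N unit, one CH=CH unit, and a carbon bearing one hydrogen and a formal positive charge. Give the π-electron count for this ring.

4

The p orbitals form a continuous loop: the double-bond atoms are sp², each contributing one p electron; each =N– nitrogen is pyridine-type (lone pair in the sp² plane, one electron in the p orbital); the carbocation has an empty p orbital. The ring is fully conjugated.
Adding the contributions, 2 × 2 = 4 from the double-bond units + 0 from the CH(+) atom = 4.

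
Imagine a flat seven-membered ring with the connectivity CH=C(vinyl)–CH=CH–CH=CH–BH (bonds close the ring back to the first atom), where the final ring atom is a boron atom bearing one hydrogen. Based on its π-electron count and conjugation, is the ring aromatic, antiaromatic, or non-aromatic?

Aromatic

Every ring atom contributes a p orbital perpendicular to the ring (every atom in a ring double bond is sp² and brings one electron to the p orbital; the boron has an empty p orbital), so the π system is cyclic and fully conjugated.
Counting π electrons: 3 × 2 = 6 from the double-bond units + 0 from the BH atom = 6.
Since 6 = 4·1 + 2, the ring meets the 4n+2 criterion.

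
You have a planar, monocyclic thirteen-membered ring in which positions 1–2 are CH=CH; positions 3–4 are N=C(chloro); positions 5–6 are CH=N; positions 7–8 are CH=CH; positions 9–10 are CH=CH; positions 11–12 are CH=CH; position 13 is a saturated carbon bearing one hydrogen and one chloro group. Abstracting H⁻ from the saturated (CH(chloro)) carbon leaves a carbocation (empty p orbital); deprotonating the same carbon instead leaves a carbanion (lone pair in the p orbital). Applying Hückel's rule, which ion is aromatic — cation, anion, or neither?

In either ion the ring is fully conjugated: every atom, including the new sp² carbon, supplies a p orbital.
Cation: 6 × 2 + 0 = 12 π electrons → 4(3), antiaromatic.
Anion: 6 × 2 + 2 = 14 π electrons → 4(3)+2, aromatic.

The anion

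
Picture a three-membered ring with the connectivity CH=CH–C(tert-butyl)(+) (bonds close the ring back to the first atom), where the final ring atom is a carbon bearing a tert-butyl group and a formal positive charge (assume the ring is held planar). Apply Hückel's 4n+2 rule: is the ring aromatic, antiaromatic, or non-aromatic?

Aromatic

Check conjugation: each doubly-bonded ring atom is sp² with one p-orbital electron; the carbocation has an empty p orbital — every position has a p orbital, so the cyclic π system is continuous.
π-electron count: 1 × 2 = 2 from the double-bond unit + 0 from the C(tert-butyl)(+) atom = 2.
That gives a 4n+2 count (2, n = 0).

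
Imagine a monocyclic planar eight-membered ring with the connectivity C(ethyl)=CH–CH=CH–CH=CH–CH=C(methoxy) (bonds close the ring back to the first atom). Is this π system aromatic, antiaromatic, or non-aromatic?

Antiaromatic

Every ring atom contributes a p orbital perpendicular to the ring (every atom in a ring double bond is sp² and brings one electron to the p orbital), so the π system is cyclic and fully conjugated.
Counting π electrons: 4 × 2 = 8 from the 4 double-bond units.
8 is a 4n count (n = 2), so the planar conjugated ring is antiaromatic.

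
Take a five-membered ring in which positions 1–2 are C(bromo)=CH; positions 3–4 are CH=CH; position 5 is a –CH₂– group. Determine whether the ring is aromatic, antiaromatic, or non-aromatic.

At the CH2 position, the tetrahedral CH₂ carbon is sp³ and has no p orbital in the ring π system; the ring's p-orbital overlap is broken there.
Hückel's rule only applies to fully conjugated rings, so this one is simply non-aromatic.

Non-aromatic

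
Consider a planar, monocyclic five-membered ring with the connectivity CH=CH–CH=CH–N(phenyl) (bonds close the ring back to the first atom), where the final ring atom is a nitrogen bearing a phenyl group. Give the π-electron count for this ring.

6

All ring atoms are sp² and supply a p orbital to the ring (each doubly-bonded ring atom is sp² with one p-orbital electron; the pyrrole-type nitrogen donates its lone pair from the p orbital); the conjugation is uninterrupted.
Adding the contributions, 2 × 2 = 4 from the double-bond units + 2 from the N(phenyl) atom = 6.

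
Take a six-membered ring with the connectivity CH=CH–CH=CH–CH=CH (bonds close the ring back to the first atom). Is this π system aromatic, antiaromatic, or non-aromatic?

Aromatic

Every ring atom contributes a p orbital perpendicular to the ring (the double-bond atoms are sp², each contributing one p electron), so the π system is cyclic and fully conjugated.
Tallying contributions gives 3 × 2 = 6 from the 3 double-bond units.
With 6 π electrons (n = 1), the Hückel 4n+2 condition holds.
This is benzene.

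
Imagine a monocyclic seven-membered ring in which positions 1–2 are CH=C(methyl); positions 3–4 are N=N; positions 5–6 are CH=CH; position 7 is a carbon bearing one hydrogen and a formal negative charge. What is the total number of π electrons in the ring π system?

8

Check conjugation: the double-bond atoms are sp², each contributing one p electron; each =N– nitrogen is pyridine-type (lone pair in the sp² plane, one electron in the p orbital); the carbanion's lone pair occupies the p orbital — every position has a p orbital, so the cyclic π system is continuous.
π-electron count: 3 × 2 = 6 from the double-bond units + 2 from the CH(-) atom = 8.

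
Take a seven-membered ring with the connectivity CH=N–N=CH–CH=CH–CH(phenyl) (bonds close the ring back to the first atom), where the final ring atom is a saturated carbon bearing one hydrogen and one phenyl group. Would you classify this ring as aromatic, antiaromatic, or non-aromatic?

The CH(phenyl) carbon is saturated: that saturated carbon is sp³ and has no p orbital in the ring π system. Conjugation is not continuous around the ring.
Without a continuous loop of overlapping p orbitals the Hückel electron count never comes into play.

Non-aromatic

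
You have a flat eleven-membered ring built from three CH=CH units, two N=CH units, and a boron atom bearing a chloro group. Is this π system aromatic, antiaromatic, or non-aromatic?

All ring atoms are sp² and supply a p orbital to the ring (each doubly-bonded ring atom is sp² with one p-orbital electron; the doubly-bonded nitrogens are pyridine-type — their lone pairs lie in the ring plane, leaving one electron in the p orbital; the boron has an empty p orbital); the conjugation is uninterrupted.
Adding the contributions, 5 × 2 = 10 from the double-bond units + 0 from the B(chloro) atom = 10.
Since 10 = 4·2 + 2, the ring meets the 4n+2 criterion.

Aromatic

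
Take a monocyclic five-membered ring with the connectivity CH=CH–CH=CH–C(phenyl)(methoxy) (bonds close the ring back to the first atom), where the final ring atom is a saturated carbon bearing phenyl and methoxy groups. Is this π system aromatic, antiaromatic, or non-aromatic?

Non-aromatic

Because that saturated carbon is sp³ and has no p orbital in the ring π system at the C(phenyl)(methoxy) position, the π system cannot extend all the way around the ring.
Without a continuous loop of overlapping p orbitals the Hückel electron count never comes into play.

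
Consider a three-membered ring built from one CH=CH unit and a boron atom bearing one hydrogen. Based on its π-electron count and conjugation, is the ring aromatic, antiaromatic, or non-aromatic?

Aromatic

All ring atoms are sp² and supply a p orbital to the ring (the double-bond atoms are sp², each contributing one p electron; the boron has an empty p orbital); the conjugation is uninterrupted.
Counting π electrons: 1 × 2 = 2 from the double-bond unit + 0 from the BH atom = 2.
That gives a 4n+2 count (2, n = 0).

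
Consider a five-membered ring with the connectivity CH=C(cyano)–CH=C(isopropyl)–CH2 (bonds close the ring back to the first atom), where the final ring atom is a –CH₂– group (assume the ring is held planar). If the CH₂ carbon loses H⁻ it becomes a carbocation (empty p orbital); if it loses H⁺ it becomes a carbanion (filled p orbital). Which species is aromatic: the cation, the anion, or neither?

Both ions have a continuous loop of p orbitals — each ring atom is sp².
Cation: 2 × 2 + 0 = 4 π electrons → 4(1), antiaromatic.
Anion: 2 × 2 + 2 = 6 π electrons → 4(1)+2, aromatic.

The anion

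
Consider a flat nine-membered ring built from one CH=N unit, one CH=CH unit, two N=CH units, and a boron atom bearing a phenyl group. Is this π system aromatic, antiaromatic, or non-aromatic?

Antiaromatic

The p orbitals form a continuous loop: the double-bond atoms are sp², each contributing one p electron; each =N– nitrogen is pyridine-type (lone pair in the sp² plane, one electron in the p orbital); the boron has an empty p orbital. The ring is fully conjugated.
Counting π electrons: 4 × 2 = 8 from the double-bond units + 0 from the B(phenyl) atom = 8.
With 8 = 4·2 π electrons, Hückel's rule classifies the planar ring as antiaromatic.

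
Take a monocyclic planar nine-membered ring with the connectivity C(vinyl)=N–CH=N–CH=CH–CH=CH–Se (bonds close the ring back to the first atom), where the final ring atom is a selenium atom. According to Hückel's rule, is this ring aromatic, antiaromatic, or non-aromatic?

Aromatic

The p orbitals form a continuous loop: the double-bond atoms are sp², each contributing one p electron; each =N– nitrogen is pyridine-type (lone pair in the sp² plane, one electron in the p orbital); the selenium donates one lone pair from its p orbital. The ring is fully conjugated.
π-electron count: 4 × 2 = 8 from the double-bond units + 2 from the Se atom = 10.
10 = 4(2) + 2, which satisfies Hückel's 4n+2 rule.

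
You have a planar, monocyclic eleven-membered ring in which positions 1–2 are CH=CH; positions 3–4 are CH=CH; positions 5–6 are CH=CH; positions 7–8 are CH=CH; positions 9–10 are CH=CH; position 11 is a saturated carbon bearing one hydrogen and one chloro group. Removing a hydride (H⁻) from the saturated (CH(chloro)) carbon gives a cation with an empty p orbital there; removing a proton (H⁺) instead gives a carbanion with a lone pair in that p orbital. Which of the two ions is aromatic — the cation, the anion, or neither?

Both ions have a continuous loop of p orbitals — each ring atom is sp².
Cation: 5 × 2 + 0 = 10 π electrons → 4(2)+2, aromatic.
Anion: 5 × 2 + 2 = 12 π electrons → 4(3), antiaromatic.

The cation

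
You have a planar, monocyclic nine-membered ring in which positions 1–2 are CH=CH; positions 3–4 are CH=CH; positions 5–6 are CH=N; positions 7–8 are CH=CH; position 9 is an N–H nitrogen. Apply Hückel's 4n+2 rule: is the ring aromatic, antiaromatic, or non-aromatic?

Aromatic

All ring atoms are sp² and supply a p orbital to the ring (every atom in a ring double bond is sp² and brings one electron to the p orbital; each sp² =N– keeps its lone pair in-plane and puts one electron into the π system; the pyrrole-type nitrogen donates its lone pair from the p orbital); the conjugation is uninterrupted.
π-electron count: 4 × 2 = 8 from the double-bond units + 2 from the NH atom = 10.
Since 10 = 4·2 + 2, the ring meets the 4n+2 criterion.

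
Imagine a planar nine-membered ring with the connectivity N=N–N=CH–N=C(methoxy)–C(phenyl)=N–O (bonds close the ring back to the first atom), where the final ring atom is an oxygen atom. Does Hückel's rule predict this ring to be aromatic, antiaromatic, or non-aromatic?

The p orbitals form a continuous loop: each doubly-bonded ring atom is sp² with one p-orbital electron; each sp² =N– keeps its lone pair in-plane and puts one electron into the π system; the oxygen donates one lone pair from its p orbital. The ring is fully conjugated.
Counting π electrons: 4 × 2 = 8 from the double-bond units + 2 from the O atom = 10.
That gives a 4n+2 count (10, n = 2).

Aromatic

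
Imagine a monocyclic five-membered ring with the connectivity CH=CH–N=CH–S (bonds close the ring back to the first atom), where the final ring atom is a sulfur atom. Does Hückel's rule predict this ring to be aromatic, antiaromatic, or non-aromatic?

The p orbitals form a continuous loop: the double-bond atoms are sp², each contributing one p electron; each sp² =N– keeps its lone pair in-plane and puts one electron into the π system; the sulfur donates one lone pair from its p orbital. The ring is fully conjugated.
Counting π electrons: 2 × 2 = 4 from the double-bond units + 2 from the S atom = 6.
6 = 4(1) + 2, which satisfies Hückel's 4n+2 rule.

Aromatic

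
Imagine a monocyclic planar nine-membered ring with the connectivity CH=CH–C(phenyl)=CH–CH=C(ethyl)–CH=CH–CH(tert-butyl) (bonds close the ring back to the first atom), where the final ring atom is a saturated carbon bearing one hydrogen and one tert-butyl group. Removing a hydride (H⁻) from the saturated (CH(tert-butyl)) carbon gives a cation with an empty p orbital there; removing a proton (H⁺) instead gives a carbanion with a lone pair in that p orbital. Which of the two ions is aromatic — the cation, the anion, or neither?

The anion

Both ions have a continuous loop of p orbitals — each ring atom is sp².
Cation: 4 × 2 + 0 = 8 π electrons → 4(2), antiaromatic.
Anion: 4 × 2 + 2 = 10 π electrons → 4(2)+2, aromatic.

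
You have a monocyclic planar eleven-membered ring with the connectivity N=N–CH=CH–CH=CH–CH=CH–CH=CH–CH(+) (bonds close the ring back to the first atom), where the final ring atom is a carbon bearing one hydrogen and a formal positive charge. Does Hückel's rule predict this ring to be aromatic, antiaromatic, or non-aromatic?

Every ring atom contributes a p orbital perpendicular to the ring (every atom in a ring double bond is sp² and brings one electron to the p orbital; each sp² =N– keeps its lone pair in-plane and puts one electron into the π system; the carbocation has an empty p orbital), so the π system is cyclic and fully conjugated.
π-electron count: 5 × 2 = 10 from the double-bond units + 0 from the CH(+) atom = 10.
Since 10 = 4·2 + 2, the ring meets the 4n+2 criterion.

Aromatic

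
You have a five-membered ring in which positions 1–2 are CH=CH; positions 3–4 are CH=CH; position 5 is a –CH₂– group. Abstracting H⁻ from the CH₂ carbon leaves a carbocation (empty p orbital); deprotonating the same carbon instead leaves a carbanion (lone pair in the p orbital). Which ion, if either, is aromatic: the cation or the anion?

The anion

In both ions every ring atom is sp² and contributes a p orbital, so both rings are fully conjugated.
Cation: 2 × 2 + 0 = 4 π electrons → 4(1), antiaromatic.
Anion: 2 × 2 + 2 = 6 π electrons → 4(1)+2, aromatic.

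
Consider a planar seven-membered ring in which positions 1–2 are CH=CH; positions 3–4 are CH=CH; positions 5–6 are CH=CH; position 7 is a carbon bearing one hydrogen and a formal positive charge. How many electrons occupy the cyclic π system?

All ring atoms are sp² and supply a p orbital to the ring (every atom in a ring double bond is sp² and brings one electron to the p orbital; the carbocation has an empty p orbital); the conjugation is uninterrupted.
π-electron count: 3 × 2 = 6 from the double-bond units + 0 from the CH(+) atom = 6.

6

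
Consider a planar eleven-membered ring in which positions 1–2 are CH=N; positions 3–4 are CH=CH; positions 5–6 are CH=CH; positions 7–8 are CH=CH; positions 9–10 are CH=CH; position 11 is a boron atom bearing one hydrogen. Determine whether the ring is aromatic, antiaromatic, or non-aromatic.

Aromatic

The p orbitals form a continuous loop: every atom in a ring double bond is sp² and brings one electron to the p orbital; the doubly-bonded nitrogens are pyridine-type — their lone pairs lie in the ring plane, leaving one electron in the p orbital; the boron has an empty p orbital. The ring is fully conjugated.
Adding the contributions, 5 × 2 = 10 from the double-bond units + 0 from the BH atom = 10.
That gives a 4n+2 count (10, n = 2).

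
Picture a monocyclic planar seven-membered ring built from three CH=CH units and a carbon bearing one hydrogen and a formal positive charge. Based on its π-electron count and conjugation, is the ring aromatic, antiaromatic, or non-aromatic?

Every ring atom contributes a p orbital perpendicular to the ring (each doubly-bonded ring atom is sp² with one p-orbital electron; the carbocation has an empty p orbital), so the π system is cyclic and fully conjugated.
Tallying contributions gives 3 × 2 = 6 from the double-bond units + 0 from the CH(+) atom = 6.
That gives a 4n+2 count (6, n = 1).

Aromatic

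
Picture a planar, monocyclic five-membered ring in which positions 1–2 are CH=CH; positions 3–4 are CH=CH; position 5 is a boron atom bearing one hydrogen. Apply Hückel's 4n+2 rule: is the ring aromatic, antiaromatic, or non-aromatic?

Antiaromatic

Every ring atom contributes a p orbital perpendicular to the ring (every atom in a ring double bond is sp² and brings one electron to the p orbital; the boron has an empty p orbital), so the π system is cyclic and fully conjugated.
π-electron count: 2 × 2 = 4 from the double-bond units + 0 from the BH atom = 4.
4 is a 4n count (n = 1), so the planar conjugated ring is antiaromatic.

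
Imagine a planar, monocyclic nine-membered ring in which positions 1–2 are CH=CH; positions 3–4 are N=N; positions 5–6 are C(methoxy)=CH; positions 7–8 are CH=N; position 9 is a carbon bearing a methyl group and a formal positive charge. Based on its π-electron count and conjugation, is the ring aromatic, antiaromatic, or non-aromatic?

All ring atoms are sp² and supply a p orbital to the ring (the double-bond atoms are sp², each contributing one p electron; the doubly-bonded nitrogens are pyridine-type — their lone pairs lie in the ring plane, leaving one electron in the p orbital; the carbocation has an empty p orbital); the conjugation is uninterrupted.
Tallying contributions gives 4 × 2 = 8 from the double-bond units + 0 from the C(methyl)(+) atom = 8.
With 8 = 4·2 π electrons, Hückel's rule classifies the planar ring as antiaromatic.

Antiaromatic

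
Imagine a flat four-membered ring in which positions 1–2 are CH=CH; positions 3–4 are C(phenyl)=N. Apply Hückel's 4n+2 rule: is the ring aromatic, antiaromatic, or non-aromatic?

Antiaromatic

The p orbitals form a continuous loop: every atom in a ring double bond is sp² and brings one electron to the p orbital; the doubly-bonded nitrogens are pyridine-type — their lone pairs lie in the ring plane, leaving one electron in the p orbital. The ring is fully conjugated.
π-electron count: 2 × 2 = 4 from the 2 double-bond units.
4 = 4(1); a planar, fully conjugated 4n system is antiaromatic.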